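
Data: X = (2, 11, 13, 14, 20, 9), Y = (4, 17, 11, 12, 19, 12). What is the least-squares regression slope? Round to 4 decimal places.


b = sum((xi-xbar)(yi-ybar)) / sum((xi-xbar)^2)
n = 6, xbar = 69/6 = 11.5, ybar = 75/6 = 12.5
Sxy = sum((xi-xbar)(yi-ybar)) = 131.5
Sxx = sum((xi-xbar)^2) = 177.5
b = Sxy / Sxx = 263/355 ≈ 0.740845

0.7408


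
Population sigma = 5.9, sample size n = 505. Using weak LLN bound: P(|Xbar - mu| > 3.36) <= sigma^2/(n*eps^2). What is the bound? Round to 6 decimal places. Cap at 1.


bound = min(1, sigma^2/(n*eps^2))
sigma^2 = 5.9^2 = 34.81
n*eps^2 = 505 * 3.36^2 = 505 * 11.2896 = 5701.248
sigma^2/(n*eps^2) = 34.81 / 5701.248 ≈ 0.00610568

0.006106


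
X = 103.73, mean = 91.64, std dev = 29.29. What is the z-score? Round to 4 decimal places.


z = (X - mu) / sigma
X - mu = 103.73 - 91.64 = 12.09
z = 12.09 / 29.29 = 1209/2929 ≈ 0.412769

0.4128


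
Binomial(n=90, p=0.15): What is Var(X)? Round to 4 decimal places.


Var = n*p*(1-p) = 90 * 0.15 * 0.85 = 11.475

11.4750


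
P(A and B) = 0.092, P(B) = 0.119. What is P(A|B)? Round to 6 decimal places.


P(A|B) = P(A and B) / P(B) = 0.092 / 0.119 = 92/119 ≈ 0.77310924

0.773109


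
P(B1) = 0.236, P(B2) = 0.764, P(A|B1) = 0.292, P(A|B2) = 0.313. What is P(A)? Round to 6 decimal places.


P(A) = P(A|B1)*P(B1) + P(A|B2)*P(B2)
P(A|B1)*P(B1) = 0.292 * 0.236 = 0.068912
P(A|B2)*P(B2) = 0.313 * 0.764 = 0.239132
P(A) = 0.068912 + 0.239132 = 0.308044

0.308044


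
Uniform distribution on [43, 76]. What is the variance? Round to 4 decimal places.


Var = (b-a)^2 / 12
(b-a)^2 = (76 - 43)^2 = 1089
Var = 1089/12 = 90.75

90.7500


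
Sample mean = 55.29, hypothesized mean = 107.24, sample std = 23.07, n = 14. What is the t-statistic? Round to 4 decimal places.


t = (xbar - mu0) / (s/sqrt(n))
xbar - mu0 = 55.29 - 107.24 = -51.95
sqrt(14) ≈ 3.74165739
s/sqrt(n) = 23.07 / 3.74165739 ≈ 6.16571685
t = -51.95 / 6.16571685 ≈ -8.425622

-8.4256


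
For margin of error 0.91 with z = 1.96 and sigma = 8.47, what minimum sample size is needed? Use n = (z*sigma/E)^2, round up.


z*sigma/E = 1.96 * 8.47 / 0.91 = 5929/325 ≈ 18.243077
(z*sigma/E)^2 ≈ 332.809856
round up: n = 333

333


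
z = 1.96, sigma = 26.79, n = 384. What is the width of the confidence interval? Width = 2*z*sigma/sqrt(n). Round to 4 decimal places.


width = 2*z*sigma/sqrt(n)
2*z*sigma = 2 * 1.96 * 26.79 = 105.0168
sqrt(384) ≈ 19.595918
width = 105.0168 / 19.595918 ≈ 5.359116

5.3591


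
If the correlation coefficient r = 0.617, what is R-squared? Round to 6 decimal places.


R^2 = r^2 = (0.617)^2 = 0.380689

0.380689


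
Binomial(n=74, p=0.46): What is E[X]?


E[X] = n*p = 74 * 0.46 = 34.04

34.04


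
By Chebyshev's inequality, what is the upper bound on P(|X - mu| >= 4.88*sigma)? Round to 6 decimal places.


P <= 1/k^2
k^2 = 4.88^2 = 23.8144
1/k^2 = 1 / 23.8144 ≈ 0.04199140

0.041991


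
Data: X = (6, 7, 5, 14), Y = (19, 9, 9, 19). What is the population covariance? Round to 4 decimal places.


Cov = (1/n)*sum((xi-xbar)(yi-ybar))
n = 4, xbar = 32/4 = 8, ybar = 56/4 = 14
sum((xi-xbar)(yi-ybar)) = 40
Cov = 40 / 4 = 10

10.0000


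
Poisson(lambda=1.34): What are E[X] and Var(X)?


E[X] = Var(X) = lambda = 1.34

1.34, 1.34


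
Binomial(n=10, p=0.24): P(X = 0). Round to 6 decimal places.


P = C(n,k) * p^k * (1-p)^(n-k)
C(10,0) = 1
p^k = 0.24^0 = 1
(1-p)^(n-k) = 0.76^10 ≈ 0.06428889
P = 1 * 1 * 0.06428889 ≈ 0.064289

0.064289


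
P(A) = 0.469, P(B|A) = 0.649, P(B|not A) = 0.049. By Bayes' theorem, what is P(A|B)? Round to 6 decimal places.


P(A|B) = P(B|A)*P(A) / P(B), P(B) = P(B|A)*P(A) + P(B|not A)*P(not A)
P(B|A)*P(A) = 0.649 * 0.469 = 0.304381
P(B|not A)*P(not A) = 0.049 * 0.531 = 0.026019
P(B) = 0.304381 + 0.026019 = 0.3304
P(A|B) = 0.304381 / 0.3304 = 0.92125

0.921250


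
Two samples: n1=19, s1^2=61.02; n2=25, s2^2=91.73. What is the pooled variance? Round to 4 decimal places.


sp^2 = ((n1-1)*s1^2 + (n2-1)*s2^2)/(n1+n2-2)
(n1-1)*s1^2 = 18 * 61.02 = 1098.36
(n2-1)*s2^2 = 24 * 91.73 = 2201.52
numerator = 1098.36 + 2201.52 = 3299.88
n1+n2-2 = 42
sp^2 = 3299.88 / 42 = 27499/350 ≈ 78.568571

78.5686


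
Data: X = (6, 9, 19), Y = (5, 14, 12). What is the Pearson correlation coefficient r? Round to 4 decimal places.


r = sum((xi-xbar)(yi-ybar)) / sqrt(sum((xi-xbar)^2) * sum((yi-ybar)^2))
n = 3, xbar = 34/3 ≈ 11.333333, ybar = 31/3 ≈ 10.333333
Sxy = sum((xi-xbar)(yi-ybar)) = 98/3 ≈ 32.666667
Sxx = sum((xi-xbar)^2) = 278/3 ≈ 92.666667
Syy = sum((yi-ybar)^2) = 134/3 ≈ 44.666667
sqrt(Sxx*Syy) ≈ 64.335924
r = Sxy / sqrt(Sxx*Syy) = 32.666667 / 64.335924 ≈ 0.507752

0.5078


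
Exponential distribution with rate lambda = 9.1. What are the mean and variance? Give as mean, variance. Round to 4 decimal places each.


mean = 1/lam, var = 1/lam^2
mean = 1 / 9.1 = 10/91 ≈ 0.109890
lam^2 = 9.1^2 = 82.81
var = 1 / 82.81 = 100/8281 ≈ 0.012076

0.1099, 0.0121


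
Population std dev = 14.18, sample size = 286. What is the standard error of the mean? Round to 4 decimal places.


SE = sigma / sqrt(n)
sqrt(286) ≈ 16.911535
SE = 14.18 / 16.911535 ≈ 0.838481

0.8385


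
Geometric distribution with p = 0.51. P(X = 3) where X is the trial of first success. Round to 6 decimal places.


P = (1-p)^(k-1) * p
(1-p)^(k-1) = 0.49^2 = 0.2401
P = 0.2401 * 0.51 = 0.122451

0.122451


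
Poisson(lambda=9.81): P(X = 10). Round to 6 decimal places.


P = e^(-lam) * lam^k / k!
e^(-9.81) ≈ 0.00005489985
lam^k = 9.81^10 ≈ 8254486732.061834
k! = 10! = 3628800
P = 0.00005489985 * 8254486732.061834 / 3628800 ≈ 0.124882

0.124882


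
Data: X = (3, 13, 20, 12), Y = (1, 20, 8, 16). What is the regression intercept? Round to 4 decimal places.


a = ybar - b*xbar, where b = sum((xi-xbar)(yi-ybar)) / sum((xi-xbar)^2)
n = 4, xbar = 48/4 = 12, ybar = 45/4 = 11.25
Sxy = sum((xi-xbar)(yi-ybar)) = 75
Sxx = sum((xi-xbar)^2) = 146
b = Sxy / Sxx = 75/146 ≈ 0.513699
a = 11.25 - 0.513699 * 12 = 1485/292 ≈ 5.085616

5.0856


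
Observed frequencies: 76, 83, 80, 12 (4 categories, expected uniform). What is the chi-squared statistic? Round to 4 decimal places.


chi2 = sum((O-E)^2/E), E = total/4
total = 251, E = 251/4 = 62.75
(76 - 62.75)^2 / 62.75 = 175.5625 / 62.75 = 2809/1004 ≈ 2.797809
(83 - 62.75)^2 / 62.75 = 410.0625 / 62.75 = 6561/1004 ≈ 6.534861
(80 - 62.75)^2 / 62.75 = 297.5625 / 62.75 = 4761/1004 ≈ 4.742032
(12 - 62.75)^2 / 62.75 = 2575.5625 / 62.75 = 41209/1004 ≈ 41.044821
chi2 = 13835/251 ≈ 55.119522

55.1195


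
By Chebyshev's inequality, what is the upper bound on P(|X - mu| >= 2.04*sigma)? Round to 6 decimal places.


P <= 1/k^2
k^2 = 2.04^2 = 4.1616
1/k^2 = 1 / 4.1616 = 625/2601 ≈ 0.24029220

0.240292


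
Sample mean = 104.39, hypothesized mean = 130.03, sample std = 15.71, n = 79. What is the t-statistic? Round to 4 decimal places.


t = (xbar - mu0) / (s/sqrt(n))
xbar - mu0 = 104.39 - 130.03 = -25.64
sqrt(79) ≈ 8.88819442
s/sqrt(n) = 15.71 / 8.88819442 ≈ 1.76751309
t = -25.64 / 1.76751309 ≈ -14.506257

-14.5063


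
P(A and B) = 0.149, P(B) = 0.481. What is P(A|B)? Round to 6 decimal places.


P(A|B) = P(A and B) / P(B) = 0.149 / 0.481 = 149/481 ≈ 0.30977131

0.309771


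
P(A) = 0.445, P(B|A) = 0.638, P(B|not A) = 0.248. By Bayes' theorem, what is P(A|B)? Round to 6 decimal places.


P(A|B) = P(B|A)*P(A) / P(B), P(B) = P(B|A)*P(A) + P(B|not A)*P(not A)
P(B|A)*P(A) = 0.638 * 0.445 = 0.28391
P(B|not A)*P(not A) = 0.248 * 0.555 = 0.13764
P(B) = 0.28391 + 0.13764 = 0.42155
P(A|B) = 0.28391 / 0.42155 ≈ 0.67349069

0.673491


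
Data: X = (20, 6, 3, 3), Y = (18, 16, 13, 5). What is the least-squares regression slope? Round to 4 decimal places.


b = sum((xi-xbar)(yi-ybar)) / sum((xi-xbar)^2)
n = 4, xbar = 32/4 = 8, ybar = 52/4 = 13
Sxy = sum((xi-xbar)(yi-ybar)) = 94
Sxx = sum((xi-xbar)^2) = 198
b = Sxy / Sxx = 47/99 ≈ 0.474747

0.4747


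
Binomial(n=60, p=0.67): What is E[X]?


E[X] = n*p = 60 * 0.67 = 40.2

40.2


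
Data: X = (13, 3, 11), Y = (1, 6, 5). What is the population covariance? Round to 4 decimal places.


Cov = (1/n)*sum((xi-xbar)(yi-ybar))
n = 3, xbar = 27/3 = 9, ybar = 12/3 = 4
sum((xi-xbar)(yi-ybar)) = -22
Cov = -22 / 3 = -22/3 ≈ -7.333333

-7.3333


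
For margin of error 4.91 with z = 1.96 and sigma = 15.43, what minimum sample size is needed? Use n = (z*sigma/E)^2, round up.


z*sigma/E = 1.96 * 15.43 / 4.91 ≈ 6.159430
(z*sigma/E)^2 ≈ 37.938575
round up: n = 38

38


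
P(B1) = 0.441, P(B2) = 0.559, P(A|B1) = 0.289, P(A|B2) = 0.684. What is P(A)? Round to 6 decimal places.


P(A) = P(A|B1)*P(B1) + P(A|B2)*P(B2)
P(A|B1)*P(B1) = 0.289 * 0.441 = 0.127449
P(A|B2)*P(B2) = 0.684 * 0.559 = 0.382356
P(A) = 0.127449 + 0.382356 = 0.509805

0.509805


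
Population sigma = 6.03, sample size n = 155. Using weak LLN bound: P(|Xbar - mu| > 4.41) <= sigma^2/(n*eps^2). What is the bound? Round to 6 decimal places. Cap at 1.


bound = min(1, sigma^2/(n*eps^2))
sigma^2 = 6.03^2 = 36.3609
n*eps^2 = 155 * 4.41^2 = 155 * 19.4481 = 3014.4555
sigma^2/(n*eps^2) = 36.3609 / 3014.4555 ≈ 0.01206218

0.012062


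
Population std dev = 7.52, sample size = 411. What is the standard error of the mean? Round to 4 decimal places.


SE = sigma / sqrt(n)
sqrt(411) ≈ 20.273135
SE = 7.52 / 20.273135 ≈ 0.370934

0.3709


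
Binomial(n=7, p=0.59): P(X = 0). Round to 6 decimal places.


P = C(n,k) * p^k * (1-p)^(n-k)
C(7,0) = 1
p^k = 0.59^0 = 1
(1-p)^(n-k) = 0.41^7 ≈ 0.001947543
P = 1 * 1 * 0.001947543 ≈ 0.001948

0.001948


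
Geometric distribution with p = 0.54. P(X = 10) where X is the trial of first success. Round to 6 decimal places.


P = (1-p)^(k-1) * p
(1-p)^(k-1) = 0.46^9 ≈ 0.0009221902
P = 0.0009221902 * 0.54 ≈ 0.0004979827

0.000498


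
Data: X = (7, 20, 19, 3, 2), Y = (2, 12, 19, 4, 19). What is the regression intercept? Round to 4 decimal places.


a = ybar - b*xbar, where b = sum((xi-xbar)(yi-ybar)) / sum((xi-xbar)^2)
n = 5, xbar = 51/5 = 10.2, ybar = 56/5 = 11.2
Sxy = sum((xi-xbar)(yi-ybar)) = 93.8
Sxx = sum((xi-xbar)^2) = 302.8
b = Sxy / Sxx = 469/1514 ≈ 0.309775
a = 11.2 - 0.309775 * 10.2 = 12173/1514 ≈ 8.040291

8.0403


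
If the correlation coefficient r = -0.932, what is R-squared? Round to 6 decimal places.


R^2 = r^2 = (-0.932)^2 = 0.868624

0.868624


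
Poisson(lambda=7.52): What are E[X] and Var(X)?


E[X] = Var(X) = lambda = 7.52

7.52, 7.52


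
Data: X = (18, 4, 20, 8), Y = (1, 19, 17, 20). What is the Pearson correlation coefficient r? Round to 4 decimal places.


r = sum((xi-xbar)(yi-ybar)) / sqrt(sum((xi-xbar)^2) * sum((yi-ybar)^2))
n = 4, xbar = 50/4 = 12.5, ybar = 57/4 = 14.25
Sxy = sum((xi-xbar)(yi-ybar)) = -118.5
Sxx = sum((xi-xbar)^2) = 179
Syy = sum((yi-ybar)^2) = 238.75
sqrt(Sxx*Syy) ≈ 206.727478
r = Sxy / sqrt(Sxx*Syy) = -118.5 / 206.727478 ≈ -0.573218

-0.5732


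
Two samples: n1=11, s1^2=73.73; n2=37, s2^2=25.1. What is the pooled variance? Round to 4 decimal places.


sp^2 = ((n1-1)*s1^2 + (n2-1)*s2^2)/(n1+n2-2)
(n1-1)*s1^2 = 10 * 73.73 = 737.3
(n2-1)*s2^2 = 36 * 25.1 = 903.6
numerator = 737.3 + 903.6 = 1640.9
n1+n2-2 = 46
sp^2 = 1640.9 / 46 = 16409/460 ≈ 35.671739

35.6717


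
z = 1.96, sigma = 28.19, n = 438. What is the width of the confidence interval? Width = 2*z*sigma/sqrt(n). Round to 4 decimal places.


width = 2*z*sigma/sqrt(n)
2*z*sigma = 2 * 1.96 * 28.19 = 110.5048
sqrt(438) ≈ 20.928450
width = 110.5048 / 20.928450 ≈ 5.280124

5.2801


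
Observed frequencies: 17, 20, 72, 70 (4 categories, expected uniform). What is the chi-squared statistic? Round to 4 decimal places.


chi2 = sum((O-E)^2/E), E = total/4
total = 179, E = 179/4 = 44.75
(17 - 44.75)^2 / 44.75 = 770.0625 / 44.75 = 12321/716 ≈ 17.208101
(20 - 44.75)^2 / 44.75 = 612.5625 / 44.75 = 9801/716 ≈ 13.688547
(72 - 44.75)^2 / 44.75 = 742.5625 / 44.75 = 11881/716 ≈ 16.593575
(70 - 44.75)^2 / 44.75 = 637.5625 / 44.75 = 10201/716 ≈ 14.247207
chi2 = 11051/179 ≈ 61.737430

61.7374


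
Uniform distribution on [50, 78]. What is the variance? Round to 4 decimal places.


Var = (b-a)^2 / 12
(b-a)^2 = (78 - 50)^2 = 784
Var = 784/12 ≈ 65.333333

65.3333


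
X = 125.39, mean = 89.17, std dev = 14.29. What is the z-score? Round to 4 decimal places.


z = (X - mu) / sigma
X - mu = 125.39 - 89.17 = 36.22
z = 36.22 / 14.29 = 3622/1429 ≈ 2.534640

2.5346


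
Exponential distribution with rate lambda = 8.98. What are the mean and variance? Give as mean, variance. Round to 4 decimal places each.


mean = 1/lam, var = 1/lam^2
mean = 1 / 8.98 = 50/449 ≈ 0.111359
lam^2 = 8.98^2 = 80.6404
var = 1 / 80.6404 ≈ 0.012401

0.1114, 0.0124


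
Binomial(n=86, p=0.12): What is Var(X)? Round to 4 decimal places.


Var = n*p*(1-p) = 86 * 0.12 * 0.88 = 9.0816

9.0816


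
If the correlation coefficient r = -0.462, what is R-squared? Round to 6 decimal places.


R^2 = r^2 = (-0.462)^2 = 0.213444

0.213444


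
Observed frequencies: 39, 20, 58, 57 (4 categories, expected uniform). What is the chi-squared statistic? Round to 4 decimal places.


chi2 = sum((O-E)^2/E), E = total/4
total = 174, E = 174/4 = 43.5
(39 - 43.5)^2 / 43.5 = 20.25 / 43.5 = 27/58 ≈ 0.465517
(20 - 43.5)^2 / 43.5 = 552.25 / 43.5 = 2209/174 ≈ 12.695402
(58 - 43.5)^2 / 43.5 = 210.25 / 43.5 = 29/6 ≈ 4.833333
(57 - 43.5)^2 / 43.5 = 182.25 / 43.5 = 243/58 ≈ 4.189655
chi2 = 1930/87 ≈ 22.183908

22.1839


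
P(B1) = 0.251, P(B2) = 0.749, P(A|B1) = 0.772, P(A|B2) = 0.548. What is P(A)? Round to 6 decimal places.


P(A) = P(A|B1)*P(B1) + P(A|B2)*P(B2)
P(A|B1)*P(B1) = 0.772 * 0.251 = 0.193772
P(A|B2)*P(B2) = 0.548 * 0.749 = 0.410452
P(A) = 0.193772 + 0.410452 = 0.604224

0.604224


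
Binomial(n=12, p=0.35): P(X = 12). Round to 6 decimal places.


P = C(n,k) * p^k * (1-p)^(n-k)
C(12,12) = 1
p^k = 0.35^12 ≈ 0.000003379221
(1-p)^(n-k) = 0.65^0 = 1
P = 1 * 0.000003379221 * 1 ≈ 0.000003

0.000003


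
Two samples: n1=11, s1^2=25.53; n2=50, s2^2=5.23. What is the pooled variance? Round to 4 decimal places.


sp^2 = ((n1-1)*s1^2 + (n2-1)*s2^2)/(n1+n2-2)
(n1-1)*s1^2 = 10 * 25.53 = 255.3
(n2-1)*s2^2 = 49 * 5.23 = 256.27
numerator = 255.3 + 256.27 = 511.57
n1+n2-2 = 59
sp^2 = 511.57 / 59 = 51157/5900 ≈ 8.670678

8.6707


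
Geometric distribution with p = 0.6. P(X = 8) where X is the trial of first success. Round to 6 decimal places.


P = (1-p)^(k-1) * p
(1-p)^(k-1) = 0.4^7 = 0.0016384
P = 0.0016384 * 0.6 = 0.00098304

0.000983


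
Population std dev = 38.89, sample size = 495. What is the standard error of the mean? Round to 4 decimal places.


SE = sigma / sqrt(n)
sqrt(495) ≈ 22.248595
SE = 38.89 / 22.248595 ≈ 1.747976

1.7480


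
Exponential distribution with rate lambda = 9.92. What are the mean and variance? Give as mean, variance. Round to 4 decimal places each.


mean = 1/lam, var = 1/lam^2
mean = 1 / 9.92 = 25/248 ≈ 0.100806
lam^2 = 9.92^2 = 98.4064
var = 1 / 98.4064 ≈ 0.010162

0.1008, 0.0102


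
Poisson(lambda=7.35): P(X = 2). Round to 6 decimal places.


P = e^(-lam) * lam^k / k!
e^(-7.35) ≈ 0.0006425924
lam^k = 7.35^2 = 54.0225
k! = 2! = 2
P = 0.0006425924 * 54.0225 / 2 ≈ 0.017357

0.017357


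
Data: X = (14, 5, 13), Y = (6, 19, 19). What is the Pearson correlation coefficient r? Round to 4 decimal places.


r = sum((xi-xbar)(yi-ybar)) / sqrt(sum((xi-xbar)^2) * sum((yi-ybar)^2))
n = 3, xbar = 32/3 ≈ 10.666667, ybar = 44/3 ≈ 14.666667
Sxy = sum((xi-xbar)(yi-ybar)) = -130/3 ≈ -43.333333
Sxx = sum((xi-xbar)^2) = 146/3 ≈ 48.666667
Syy = sum((yi-ybar)^2) = 338/3 ≈ 112.666667
sqrt(Sxx*Syy) ≈ 74.048032
r = Sxy / sqrt(Sxx*Syy) = -43.333333 / 74.048032 ≈ -0.585206

-0.5852


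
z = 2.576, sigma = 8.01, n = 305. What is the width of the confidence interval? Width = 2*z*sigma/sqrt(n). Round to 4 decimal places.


width = 2*z*sigma/sqrt(n)
2*z*sigma = 2 * 2.576 * 8.01 = 41.26752
sqrt(305) ≈ 17.464249
width = 41.26752 / 17.464249 ≈ 2.362971

2.3630


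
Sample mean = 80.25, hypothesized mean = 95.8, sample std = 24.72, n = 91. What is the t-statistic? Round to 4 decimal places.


t = (xbar - mu0) / (s/sqrt(n))
xbar - mu0 = 80.25 - 95.8 = -15.55
sqrt(91) ≈ 9.53939201
s/sqrt(n) = 24.72 / 9.53939201 ≈ 2.59136012
t = -15.55 / 2.59136012 ≈ -6.000710

-6.0007


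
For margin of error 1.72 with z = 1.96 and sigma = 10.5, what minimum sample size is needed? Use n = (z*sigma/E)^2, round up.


z*sigma/E = 1.96 * 10.5 / 1.72 = 1029/86 ≈ 11.965116
(z*sigma/E)^2 = 1058841/7396 ≈ 143.164008
round up: n = 144

144


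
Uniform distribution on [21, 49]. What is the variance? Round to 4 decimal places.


Var = (b-a)^2 / 12
(b-a)^2 = (49 - 21)^2 = 784
Var = 784/12 ≈ 65.333333

65.3333


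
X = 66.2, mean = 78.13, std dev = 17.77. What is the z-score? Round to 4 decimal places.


z = (X - mu) / sigma
X - mu = 66.2 - 78.13 = -11.93
z = -11.93 / 17.77 = -1193/1777 ≈ -0.671356

-0.6714


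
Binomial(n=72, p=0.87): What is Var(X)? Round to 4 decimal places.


Var = n*p*(1-p) = 72 * 0.87 * 0.13 = 8.1432

8.1432


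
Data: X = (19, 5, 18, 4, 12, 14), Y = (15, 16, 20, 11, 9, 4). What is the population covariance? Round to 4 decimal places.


Cov = (1/n)*sum((xi-xbar)(yi-ybar))
n = 6, xbar = 72/6 = 12, ybar = 75/6 = 12.5
sum((xi-xbar)(yi-ybar)) = 33
Cov = 33 / 6 = 5.5

5.5000


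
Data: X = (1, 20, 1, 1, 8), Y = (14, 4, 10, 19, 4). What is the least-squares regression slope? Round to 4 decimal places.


b = sum((xi-xbar)(yi-ybar)) / sum((xi-xbar)^2)
n = 5, xbar = 31/5 = 6.2, ybar = 51/5 = 10.2
Sxy = sum((xi-xbar)(yi-ybar)) = -161.2
Sxx = sum((xi-xbar)^2) = 274.8
b = Sxy / Sxx = -403/687 ≈ -0.586608

-0.5866


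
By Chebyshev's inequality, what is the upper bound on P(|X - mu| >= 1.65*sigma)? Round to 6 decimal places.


P <= 1/k^2
k^2 = 1.65^2 = 2.7225
1/k^2 = 1 / 2.7225 = 400/1089 ≈ 0.36730946

0.367309


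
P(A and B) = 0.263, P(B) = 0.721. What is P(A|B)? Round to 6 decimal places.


P(A|B) = P(A and B) / P(B) = 0.263 / 0.721 = 263/721 ≈ 0.36477115

0.364771


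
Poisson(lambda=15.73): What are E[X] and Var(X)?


E[X] = Var(X) = lambda = 15.73

15.73, 15.73


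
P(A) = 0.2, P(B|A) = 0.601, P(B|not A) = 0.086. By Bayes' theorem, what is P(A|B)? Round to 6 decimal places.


P(A|B) = P(B|A)*P(A) / P(B), P(B) = P(B|A)*P(A) + P(B|not A)*P(not A)
P(B|A)*P(A) = 0.601 * 0.2 = 0.1202
P(B|not A)*P(not A) = 0.086 * 0.8 = 0.0688
P(B) = 0.1202 + 0.0688 = 0.189
P(A|B) = 0.1202 / 0.189 = 601/945 ≈ 0.63597884

0.635979


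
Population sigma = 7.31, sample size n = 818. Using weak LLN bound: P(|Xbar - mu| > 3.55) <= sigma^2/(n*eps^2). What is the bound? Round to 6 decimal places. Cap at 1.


bound = min(1, sigma^2/(n*eps^2))
sigma^2 = 7.31^2 = 53.4361
n*eps^2 = 818 * 3.55^2 = 818 * 12.6025 = 10308.845
sigma^2/(n*eps^2) = 53.4361 / 10308.845 ≈ 0.00518352

0.005184


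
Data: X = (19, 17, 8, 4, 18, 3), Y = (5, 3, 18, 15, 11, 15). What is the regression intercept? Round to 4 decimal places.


a = ybar - b*xbar, where b = sum((xi-xbar)(yi-ybar)) / sum((xi-xbar)^2)
n = 6, xbar = 69/6 = 11.5, ybar = 67/6 ≈ 11.166667
Sxy = sum((xi-xbar)(yi-ybar)) = -177.5
Sxx = sum((xi-xbar)^2) = 269.5
b = Sxy / Sxx = -355/539 ≈ -0.658627
a = 11.166667 - (-0.658627) * 11.5 = 30304/1617 ≈ 18.740878

18.7409


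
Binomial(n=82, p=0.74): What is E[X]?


E[X] = n*p = 82 * 0.74 = 60.68

60.68


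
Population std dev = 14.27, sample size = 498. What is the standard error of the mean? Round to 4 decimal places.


SE = sigma / sqrt(n)
sqrt(498) ≈ 22.315914
SE = 14.27 / 22.315914 ≈ 0.639454

0.6395


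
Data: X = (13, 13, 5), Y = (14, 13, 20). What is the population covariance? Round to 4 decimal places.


Cov = (1/n)*sum((xi-xbar)(yi-ybar))
n = 3, xbar = 31/3 ≈ 10.333333, ybar = 47/3 ≈ 15.666667
sum((xi-xbar)(yi-ybar)) = -104/3 ≈ -34.666667
Cov = -34.666667 / 3 = -104/9 ≈ -11.555556

-11.5556


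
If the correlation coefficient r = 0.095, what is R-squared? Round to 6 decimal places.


R^2 = r^2 = (0.095)^2 = 0.009025

0.009025


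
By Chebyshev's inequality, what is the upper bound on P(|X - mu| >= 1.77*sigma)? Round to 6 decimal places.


P <= 1/k^2
k^2 = 1.77^2 = 3.1329
1/k^2 = 1 / 3.1329 ≈ 0.31919308

0.319193


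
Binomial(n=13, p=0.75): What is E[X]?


E[X] = n*p = 13 * 0.75 = 9.75

9.75


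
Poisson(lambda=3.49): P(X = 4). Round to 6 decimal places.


P = e^(-lam) * lam^k / k!
e^(-3.49) ≈ 0.03050087
lam^k = 3.49^4 ≈ 148.354836
k! = 4! = 24
P = 0.03050087 * 148.354836 / 24 ≈ 0.188540

0.188540


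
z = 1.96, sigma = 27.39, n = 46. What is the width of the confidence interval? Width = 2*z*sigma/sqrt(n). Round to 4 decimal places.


width = 2*z*sigma/sqrt(n)
2*z*sigma = 2 * 1.96 * 27.39 = 107.3688
sqrt(46) ≈ 6.782330
width = 107.3688 / 6.782330 ≈ 15.830666

15.8307


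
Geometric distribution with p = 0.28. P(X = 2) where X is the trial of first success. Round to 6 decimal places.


P = (1-p)^(k-1) * p
(1-p)^(k-1) = 0.72^1 = 0.72
P = 0.72 * 0.28 = 0.2016

0.201600


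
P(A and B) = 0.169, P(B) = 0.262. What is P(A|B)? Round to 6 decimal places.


P(A|B) = P(A and B) / P(B) = 0.169 / 0.262 = 169/262 ≈ 0.64503817

0.645038


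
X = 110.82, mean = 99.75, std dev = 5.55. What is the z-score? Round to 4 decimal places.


z = (X - mu) / sigma
X - mu = 110.82 - 99.75 = 11.07
z = 11.07 / 5.55 = 369/185 ≈ 1.994595

1.9946


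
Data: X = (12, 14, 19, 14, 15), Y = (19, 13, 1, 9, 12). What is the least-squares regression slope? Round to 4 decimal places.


b = sum((xi-xbar)(yi-ybar)) / sum((xi-xbar)^2)
n = 5, xbar = 74/5 = 14.8, ybar = 54/5 = 10.8
Sxy = sum((xi-xbar)(yi-ybar)) = -64.2
Sxx = sum((xi-xbar)^2) = 26.8
b = Sxy / Sxx = -321/134 ≈ -2.395522

-2.3955


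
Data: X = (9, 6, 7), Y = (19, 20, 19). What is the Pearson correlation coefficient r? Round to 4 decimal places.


r = sum((xi-xbar)(yi-ybar)) / sqrt(sum((xi-xbar)^2) * sum((yi-ybar)^2))
n = 3, xbar = 22/3 ≈ 7.333333, ybar = 58/3 ≈ 19.333333
Sxy = sum((xi-xbar)(yi-ybar)) = -4/3 ≈ -1.333333
Sxx = sum((xi-xbar)^2) = 14/3 ≈ 4.666667
Syy = sum((yi-ybar)^2) = 2/3 ≈ 0.666667
sqrt(Sxx*Syy) ≈ 1.763834
r = Sxy / sqrt(Sxx*Syy) = -1.333333 / 1.763834 ≈ -0.755929

-0.7559


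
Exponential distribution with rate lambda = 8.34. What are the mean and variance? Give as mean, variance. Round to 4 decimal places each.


mean = 1/lam, var = 1/lam^2
mean = 1 / 8.34 = 50/417 ≈ 0.119904
lam^2 = 8.34^2 = 69.5556
var = 1 / 69.5556 ≈ 0.014377

0.1199, 0.0144


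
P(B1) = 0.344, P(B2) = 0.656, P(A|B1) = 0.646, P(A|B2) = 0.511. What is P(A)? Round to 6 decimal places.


P(A) = P(A|B1)*P(B1) + P(A|B2)*P(B2)
P(A|B1)*P(B1) = 0.646 * 0.344 = 0.222224
P(A|B2)*P(B2) = 0.511 * 0.656 = 0.335216
P(A) = 0.222224 + 0.335216 = 0.55744

0.557440


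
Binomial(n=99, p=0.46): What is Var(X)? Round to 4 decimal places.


Var = n*p*(1-p) = 99 * 0.46 * 0.54 = 24.5916

24.5916


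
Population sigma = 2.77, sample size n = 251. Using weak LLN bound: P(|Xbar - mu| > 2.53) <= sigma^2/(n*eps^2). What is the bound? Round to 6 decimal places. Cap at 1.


bound = min(1, sigma^2/(n*eps^2))
sigma^2 = 2.77^2 = 7.6729
n*eps^2 = 251 * 2.53^2 = 251 * 6.4009 = 1606.6259
sigma^2/(n*eps^2) = 7.6729 / 1606.6259 ≈ 0.00477579

0.004776


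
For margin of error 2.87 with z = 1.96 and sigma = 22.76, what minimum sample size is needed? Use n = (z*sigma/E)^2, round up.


z*sigma/E = 1.96 * 22.76 / 2.87 = 15932/1025 ≈ 15.543415
(z*sigma/E)^2 ≈ 241.597738
round up: n = 242

242


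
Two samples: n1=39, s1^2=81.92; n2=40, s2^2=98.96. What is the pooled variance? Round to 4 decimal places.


sp^2 = ((n1-1)*s1^2 + (n2-1)*s2^2)/(n1+n2-2)
(n1-1)*s1^2 = 38 * 81.92 = 3112.96
(n2-1)*s2^2 = 39 * 98.96 = 3859.44
numerator = 3112.96 + 3859.44 = 6972.4
n1+n2-2 = 77
sp^2 = 6972.4 / 77 = 34862/385 ≈ 90.550649

90.5506


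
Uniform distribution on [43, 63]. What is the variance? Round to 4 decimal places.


Var = (b-a)^2 / 12
(b-a)^2 = (63 - 43)^2 = 400
Var = 400/12 ≈ 33.333333

33.3333


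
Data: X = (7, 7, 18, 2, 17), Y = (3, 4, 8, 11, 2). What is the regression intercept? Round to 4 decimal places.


a = ybar - b*xbar, where b = sum((xi-xbar)(yi-ybar)) / sum((xi-xbar)^2)
n = 5, xbar = 51/5 = 10.2, ybar = 28/5 = 5.6
Sxy = sum((xi-xbar)(yi-ybar)) = -36.6
Sxx = sum((xi-xbar)^2) = 194.8
b = Sxy / Sxx = -183/974 ≈ -0.187885
a = 5.6 - (-0.187885) * 10.2 = 7321/974 ≈ 7.516427

7.5164


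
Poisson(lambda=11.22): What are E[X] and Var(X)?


E[X] = Var(X) = lambda = 11.22

11.22, 11.22


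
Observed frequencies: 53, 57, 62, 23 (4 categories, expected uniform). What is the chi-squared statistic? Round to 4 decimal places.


chi2 = sum((O-E)^2/E), E = total/4
total = 195, E = 195/4 = 48.75
(53 - 48.75)^2 / 48.75 = 18.0625 / 48.75 = 289/780 ≈ 0.370513
(57 - 48.75)^2 / 48.75 = 68.0625 / 48.75 = 363/260 ≈ 1.396154
(62 - 48.75)^2 / 48.75 = 175.5625 / 48.75 = 2809/780 ≈ 3.601282
(23 - 48.75)^2 / 48.75 = 663.0625 / 48.75 = 10609/780 ≈ 13.601282
chi2 = 1233/65 ≈ 18.969231

18.9692


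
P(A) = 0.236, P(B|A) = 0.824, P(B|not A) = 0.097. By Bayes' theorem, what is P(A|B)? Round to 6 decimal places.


P(A|B) = P(B|A)*P(A) / P(B), P(B) = P(B|A)*P(A) + P(B|not A)*P(not A)
P(B|A)*P(A) = 0.824 * 0.236 = 0.194464
P(B|not A)*P(not A) = 0.097 * 0.764 = 0.074108
P(B) = 0.194464 + 0.074108 = 0.268572
P(A|B) = 0.194464 / 0.268572 ≈ 0.72406654

0.724067


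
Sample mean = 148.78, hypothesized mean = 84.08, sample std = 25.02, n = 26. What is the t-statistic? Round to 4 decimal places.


t = (xbar - mu0) / (s/sqrt(n))
xbar - mu0 = 148.78 - 84.08 = 64.7
sqrt(26) ≈ 5.09901951
s/sqrt(n) = 25.02 / 5.09901951 ≈ 4.90682570
t = 64.7 / 4.90682570 ≈ 13.185714

13.1857


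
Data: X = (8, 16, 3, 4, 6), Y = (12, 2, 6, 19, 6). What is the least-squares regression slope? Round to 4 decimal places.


b = sum((xi-xbar)(yi-ybar)) / sum((xi-xbar)^2)
n = 5, xbar = 37/5 = 7.4, ybar = 45/5 = 9
Sxy = sum((xi-xbar)(yi-ybar)) = -75
Sxx = sum((xi-xbar)^2) = 107.2
b = Sxy / Sxx = -375/536 ≈ -0.699627

-0.6996


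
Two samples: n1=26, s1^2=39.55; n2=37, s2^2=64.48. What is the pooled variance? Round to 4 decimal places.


sp^2 = ((n1-1)*s1^2 + (n2-1)*s2^2)/(n1+n2-2)
(n1-1)*s1^2 = 25 * 39.55 = 988.75
(n2-1)*s2^2 = 36 * 64.48 = 2321.28
numerator = 988.75 + 2321.28 = 3310.03
n1+n2-2 = 61
sp^2 = 3310.03 / 61 = 331003/6100 ≈ 54.262787

54.2628


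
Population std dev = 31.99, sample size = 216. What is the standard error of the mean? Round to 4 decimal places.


SE = sigma / sqrt(n)
sqrt(216) ≈ 14.696938
SE = 31.99 / 14.696938 ≈ 2.176644

2.1766


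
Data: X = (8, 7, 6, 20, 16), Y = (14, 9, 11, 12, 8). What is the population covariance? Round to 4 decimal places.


Cov = (1/n)*sum((xi-xbar)(yi-ybar))
n = 5, xbar = 57/5 = 11.4, ybar = 54/5 = 10.8
sum((xi-xbar)(yi-ybar)) = -6.6
Cov = -6.6 / 5 = -1.32

-1.3200


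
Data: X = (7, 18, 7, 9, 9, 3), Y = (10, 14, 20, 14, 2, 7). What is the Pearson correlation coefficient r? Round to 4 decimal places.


r = sum((xi-xbar)(yi-ybar)) / sqrt(sum((xi-xbar)^2) * sum((yi-ybar)^2))
n = 6, xbar = 53/6 ≈ 8.833333, ybar = 67/6 ≈ 11.166667
Sxy = sum((xi-xbar)(yi-ybar)) = 211/6 ≈ 35.166667
Sxx = sum((xi-xbar)^2) = 749/6 ≈ 124.833333
Syy = sum((yi-ybar)^2) = 1181/6 ≈ 196.833333
sqrt(Sxx*Syy) ≈ 156.752547
r = Sxy / sqrt(Sxx*Syy) = 35.166667 / 156.752547 ≈ 0.224345

0.2243


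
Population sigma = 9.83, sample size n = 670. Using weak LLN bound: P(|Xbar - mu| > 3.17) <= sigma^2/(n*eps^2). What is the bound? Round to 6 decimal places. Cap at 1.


bound = min(1, sigma^2/(n*eps^2))
sigma^2 = 9.83^2 = 96.6289
n*eps^2 = 670 * 3.17^2 = 670 * 10.0489 = 6732.763
sigma^2/(n*eps^2) = 96.6289 / 6732.763 ≈ 0.01435204

0.014352


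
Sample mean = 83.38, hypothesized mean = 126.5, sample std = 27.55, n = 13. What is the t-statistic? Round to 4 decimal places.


t = (xbar - mu0) / (s/sqrt(n))
xbar - mu0 = 83.38 - 126.5 = -43.12
sqrt(13) ≈ 3.60555128
s/sqrt(n) = 27.55 / 3.60555128 ≈ 7.64099520
t = -43.12 / 7.64099520 ≈ -5.643244

-5.6432


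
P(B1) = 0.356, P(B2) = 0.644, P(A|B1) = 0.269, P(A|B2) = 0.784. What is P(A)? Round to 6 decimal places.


P(A) = P(A|B1)*P(B1) + P(A|B2)*P(B2)
P(A|B1)*P(B1) = 0.269 * 0.356 = 0.095764
P(A|B2)*P(B2) = 0.784 * 0.644 = 0.504896
P(A) = 0.095764 + 0.504896 = 0.60066

0.600660


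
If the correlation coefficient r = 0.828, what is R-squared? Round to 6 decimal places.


R^2 = r^2 = (0.828)^2 = 0.685584

0.685584


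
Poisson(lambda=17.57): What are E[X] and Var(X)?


E[X] = Var(X) = lambda = 17.57

17.57, 17.57


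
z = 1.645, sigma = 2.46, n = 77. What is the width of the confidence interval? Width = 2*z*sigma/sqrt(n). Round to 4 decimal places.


width = 2*z*sigma/sqrt(n)
2*z*sigma = 2 * 1.645 * 2.46 = 8.0934
sqrt(77) ≈ 8.774964
width = 8.0934 / 8.774964 ≈ 0.922329

0.9223


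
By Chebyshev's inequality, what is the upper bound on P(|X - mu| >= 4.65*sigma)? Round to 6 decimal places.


P <= 1/k^2
k^2 = 4.65^2 = 21.6225
1/k^2 = 1 / 21.6225 = 400/8649 ≈ 0.04624812

0.046248


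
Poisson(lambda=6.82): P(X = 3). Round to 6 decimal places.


P = e^(-lam) * lam^k / k!
e^(-6.82) ≈ 0.001091721
lam^k = 6.82^3 = 317.214568
k! = 3! = 6
P = 0.001091721 * 317.214568 / 6 ≈ 0.057718

0.057718


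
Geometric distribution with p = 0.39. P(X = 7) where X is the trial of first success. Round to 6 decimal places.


P = (1-p)^(k-1) * p
(1-p)^(k-1) = 0.61^6 ≈ 0.05152037
P = 0.05152037 * 0.39 ≈ 0.02009295

0.020093


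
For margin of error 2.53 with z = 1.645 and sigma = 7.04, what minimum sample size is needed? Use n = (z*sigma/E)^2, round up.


z*sigma/E = 1.645 * 7.04 / 2.53 = 2632/575 ≈ 4.577391
(z*sigma/E)^2 ≈ 20.952511
round up: n = 21

21


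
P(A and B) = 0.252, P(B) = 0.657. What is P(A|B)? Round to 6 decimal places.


P(A|B) = P(A and B) / P(B) = 0.252 / 0.657 = 28/73 ≈ 0.38356164

0.383562


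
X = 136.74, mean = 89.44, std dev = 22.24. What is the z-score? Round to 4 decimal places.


z = (X - mu) / sigma
X - mu = 136.74 - 89.44 = 47.3
z = 47.3 / 22.24 = 2365/1112 ≈ 2.126799

2.1268


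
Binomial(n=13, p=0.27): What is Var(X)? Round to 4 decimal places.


Var = n*p*(1-p) = 13 * 0.27 * 0.73 = 2.5623

2.5623


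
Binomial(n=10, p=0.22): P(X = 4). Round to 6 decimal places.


P = C(n,k) * p^k * (1-p)^(n-k)
C(10,4) = 210
p^k = 0.22^4 = 0.00234256
(1-p)^(n-k) = 0.78^6 ≈ 0.2251996
P = 210 * 0.00234256 * 0.2251996 ≈ 0.110784

0.110784


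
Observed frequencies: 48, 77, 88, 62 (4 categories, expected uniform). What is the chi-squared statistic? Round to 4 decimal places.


chi2 = sum((O-E)^2/E), E = total/4
total = 275, E = 275/4 = 68.75
(48 - 68.75)^2 / 68.75 = 430.5625 / 68.75 = 6889/1100 ≈ 6.262727
(77 - 68.75)^2 / 68.75 = 68.0625 / 68.75 = 0.99
(88 - 68.75)^2 / 68.75 = 370.5625 / 68.75 = 5.39
(62 - 68.75)^2 / 68.75 = 45.5625 / 68.75 = 729/1100 ≈ 0.662727
chi2 = 3659/275 ≈ 13.305455

13.3055


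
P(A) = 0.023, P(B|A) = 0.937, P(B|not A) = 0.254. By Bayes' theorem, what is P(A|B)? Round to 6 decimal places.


P(A|B) = P(B|A)*P(A) / P(B), P(B) = P(B|A)*P(A) + P(B|not A)*P(not A)
P(B|A)*P(A) = 0.937 * 0.023 = 0.021551
P(B|not A)*P(not A) = 0.254 * 0.977 = 0.248158
P(B) = 0.021551 + 0.248158 = 0.269709
P(A|B) = 0.021551 / 0.269709 ≈ 0.07990464

0.079905


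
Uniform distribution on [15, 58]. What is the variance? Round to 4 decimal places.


Var = (b-a)^2 / 12
(b-a)^2 = (58 - 15)^2 = 1849
Var = 1849/12 ≈ 154.083333

154.0833


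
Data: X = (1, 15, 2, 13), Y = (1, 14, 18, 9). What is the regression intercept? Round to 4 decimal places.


a = ybar - b*xbar, where b = sum((xi-xbar)(yi-ybar)) / sum((xi-xbar)^2)
n = 4, xbar = 31/4 = 7.75, ybar = 42/4 = 10.5
Sxy = sum((xi-xbar)(yi-ybar)) = 38.5
Sxx = sum((xi-xbar)^2) = 158.75
b = Sxy / Sxx = 154/635 ≈ 0.242520
a = 10.5 - 0.242520 * 7.75 = 5474/635 ≈ 8.620472

8.6205


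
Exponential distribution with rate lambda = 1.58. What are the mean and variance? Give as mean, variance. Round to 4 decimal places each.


mean = 1/lam, var = 1/lam^2
mean = 1 / 1.58 = 50/79 ≈ 0.632911
lam^2 = 1.58^2 = 2.4964
var = 1 / 2.4964 = 2500/6241 ≈ 0.400577

0.6329, 0.4006


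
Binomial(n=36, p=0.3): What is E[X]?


E[X] = n*p = 36 * 0.3 = 10.8

10.8


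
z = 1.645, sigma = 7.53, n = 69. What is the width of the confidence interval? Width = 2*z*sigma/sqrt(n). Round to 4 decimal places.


width = 2*z*sigma/sqrt(n)
2*z*sigma = 2 * 1.645 * 7.53 = 24.7737
sqrt(69) ≈ 8.306624
width = 24.7737 / 8.306624 ≈ 2.982403

2.9824


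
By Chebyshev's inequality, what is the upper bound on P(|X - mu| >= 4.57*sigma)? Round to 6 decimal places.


P <= 1/k^2
k^2 = 4.57^2 = 20.8849
1/k^2 = 1 / 20.8849 ≈ 0.04788148

0.047881


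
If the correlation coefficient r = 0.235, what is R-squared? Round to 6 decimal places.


R^2 = r^2 = (0.235)^2 = 0.055225

0.055225


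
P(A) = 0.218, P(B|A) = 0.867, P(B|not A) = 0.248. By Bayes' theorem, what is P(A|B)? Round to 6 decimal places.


P(A|B) = P(B|A)*P(A) / P(B), P(B) = P(B|A)*P(A) + P(B|not A)*P(not A)
P(B|A)*P(A) = 0.867 * 0.218 = 0.189006
P(B|not A)*P(not A) = 0.248 * 0.782 = 0.193936
P(B) = 0.189006 + 0.193936 = 0.382942
P(A|B) = 0.189006 / 0.382942 ≈ 0.49356299

0.493563


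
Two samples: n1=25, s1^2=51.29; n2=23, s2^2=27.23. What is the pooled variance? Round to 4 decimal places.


sp^2 = ((n1-1)*s1^2 + (n2-1)*s2^2)/(n1+n2-2)
(n1-1)*s1^2 = 24 * 51.29 = 1230.96
(n2-1)*s2^2 = 22 * 27.23 = 599.06
numerator = 1230.96 + 599.06 = 1830.02
n1+n2-2 = 46
sp^2 = 1830.02 / 46 = 91501/2300 ≈ 39.783043

39.7830


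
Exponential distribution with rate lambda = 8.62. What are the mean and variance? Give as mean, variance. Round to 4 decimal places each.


mean = 1/lam, var = 1/lam^2
mean = 1 / 8.62 = 50/431 ≈ 0.116009
lam^2 = 8.62^2 = 74.3044
var = 1 / 74.3044 ≈ 0.013458

0.1160, 0.0135


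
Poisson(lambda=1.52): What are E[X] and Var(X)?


E[X] = Var(X) = lambda = 1.52

1.52, 1.52


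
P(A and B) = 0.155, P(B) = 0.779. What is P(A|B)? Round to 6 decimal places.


P(A|B) = P(A and B) / P(B) = 0.155 / 0.779 = 155/779 ≈ 0.19897304

0.198973


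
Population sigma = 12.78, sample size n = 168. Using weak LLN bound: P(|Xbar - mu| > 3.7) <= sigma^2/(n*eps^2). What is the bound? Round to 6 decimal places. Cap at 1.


bound = min(1, sigma^2/(n*eps^2))
sigma^2 = 12.78^2 = 163.3284
n*eps^2 = 168 * 3.7^2 = 168 * 13.69 = 2299.92
sigma^2/(n*eps^2) = 163.3284 / 2299.92 ≈ 0.07101482

0.071015


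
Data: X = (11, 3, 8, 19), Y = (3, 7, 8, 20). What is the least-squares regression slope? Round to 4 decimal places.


b = sum((xi-xbar)(yi-ybar)) / sum((xi-xbar)^2)
n = 4, xbar = 41/4 = 10.25, ybar = 38/4 = 9.5
Sxy = sum((xi-xbar)(yi-ybar)) = 108.5
Sxx = sum((xi-xbar)^2) = 134.75
b = Sxy / Sxx = 62/77 ≈ 0.805195

0.8052


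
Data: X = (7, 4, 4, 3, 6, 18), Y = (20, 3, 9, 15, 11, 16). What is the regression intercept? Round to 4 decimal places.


a = ybar - b*xbar, where b = sum((xi-xbar)(yi-ybar)) / sum((xi-xbar)^2)
n = 6, xbar = 42/6 = 7, ybar = 74/6 = 37/3 ≈ 12.333333
Sxy = sum((xi-xbar)(yi-ybar)) = 69
Sxx = sum((xi-xbar)^2) = 156
b = Sxy / Sxx = 23/52 ≈ 0.442308
a = 12.333333 - 0.442308 * 7 = 1441/156 ≈ 9.237179

9.2372


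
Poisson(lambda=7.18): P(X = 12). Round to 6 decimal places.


P = e^(-lam) * lam^k / k!
e^(-7.18) ≈ 0.0007616678
lam^k = 7.18^12 ≈ 18771255927.263943
k! = 12! = 479001600
P = 0.0007616678 * 18771255927.263943 / 479001600 ≈ 0.029848

0.029848


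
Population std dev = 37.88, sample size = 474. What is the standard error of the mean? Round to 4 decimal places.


SE = sigma / sqrt(n)
sqrt(474) ≈ 21.771541
SE = 37.88 / 21.771541 ≈ 1.739886

1.7399


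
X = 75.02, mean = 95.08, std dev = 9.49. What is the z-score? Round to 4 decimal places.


z = (X - mu) / sigma
X - mu = 75.02 - 95.08 = -20.06
z = -20.06 / 9.49 = -2006/949 ≈ -2.113804

-2.1138


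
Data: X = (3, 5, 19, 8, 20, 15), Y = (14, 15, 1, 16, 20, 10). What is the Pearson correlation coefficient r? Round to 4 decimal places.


r = sum((xi-xbar)(yi-ybar)) / sqrt(sum((xi-xbar)^2) * sum((yi-ybar)^2))
n = 6, xbar = 70/6 = 35/3 ≈ 11.666667, ybar = 76/6 = 38/3 ≈ 12.666667
Sxy = sum((xi-xbar)(yi-ybar)) = -218/3 ≈ -72.666667
Sxx = sum((xi-xbar)^2) = 802/3 ≈ 267.333333
Syy = sum((yi-ybar)^2) = 646/3 ≈ 215.333333
sqrt(Sxx*Syy) ≈ 239.928693
r = Sxy / sqrt(Sxx*Syy) = -72.666667 / 239.928693 ≈ -0.302868

-0.3029


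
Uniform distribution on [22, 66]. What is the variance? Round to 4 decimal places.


Var = (b-a)^2 / 12
(b-a)^2 = (66 - 22)^2 = 1936
Var = 1936/12 ≈ 161.333333

161.3333


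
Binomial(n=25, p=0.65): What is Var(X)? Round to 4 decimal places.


Var = n*p*(1-p) = 25 * 0.65 * 0.35 = 5.6875

5.6875


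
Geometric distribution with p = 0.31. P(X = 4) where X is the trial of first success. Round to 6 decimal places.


P = (1-p)^(k-1) * p
(1-p)^(k-1) = 0.69^3 = 0.328509
P = 0.328509 * 0.31 ≈ 0.1018378

0.101838


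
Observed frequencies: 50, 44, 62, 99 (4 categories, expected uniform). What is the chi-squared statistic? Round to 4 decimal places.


chi2 = sum((O-E)^2/E), E = total/4
total = 255, E = 255/4 = 63.75
(50 - 63.75)^2 / 63.75 = 189.0625 / 63.75 = 605/204 ≈ 2.965686
(44 - 63.75)^2 / 63.75 = 390.0625 / 63.75 = 6241/1020 ≈ 6.118627
(62 - 63.75)^2 / 63.75 = 3.0625 / 63.75 = 49/1020 ≈ 0.048039
(99 - 63.75)^2 / 63.75 = 1242.5625 / 63.75 = 6627/340 ≈ 19.491176
chi2 = 2433/85 ≈ 28.623529

28.6235


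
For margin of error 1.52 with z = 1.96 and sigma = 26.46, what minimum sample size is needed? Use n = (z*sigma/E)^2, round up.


z*sigma/E = 1.96 * 26.46 / 1.52 = 64827/1900 ≈ 34.119474
(z*sigma/E)^2 ≈ 1164.138484
round up: n = 1165

1165


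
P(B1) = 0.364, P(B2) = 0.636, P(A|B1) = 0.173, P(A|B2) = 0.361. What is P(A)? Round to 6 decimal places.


P(A) = P(A|B1)*P(B1) + P(A|B2)*P(B2)
P(A|B1)*P(B1) = 0.173 * 0.364 = 0.062972
P(A|B2)*P(B2) = 0.361 * 0.636 = 0.229596
P(A) = 0.062972 + 0.229596 = 0.292568

0.292568


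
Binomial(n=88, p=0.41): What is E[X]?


E[X] = n*p = 88 * 0.41 = 36.08

36.08


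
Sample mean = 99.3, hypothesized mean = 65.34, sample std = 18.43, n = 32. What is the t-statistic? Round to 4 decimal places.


t = (xbar - mu0) / (s/sqrt(n))
xbar - mu0 = 99.3 - 65.34 = 33.96
sqrt(32) ≈ 5.65685425
s/sqrt(n) = 18.43 / 5.65685425 ≈ 3.25799449
t = 33.96 / 3.25799449 ≈ 10.423590

10.4236


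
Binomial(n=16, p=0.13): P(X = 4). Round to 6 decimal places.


P = C(n,k) * p^k * (1-p)^(n-k)
C(16,4) = 1820
p^k = 0.13^4 = 0.00028561
(1-p)^(n-k) = 0.87^12 ≈ 0.1880317
P = 1820 * 0.00028561 * 0.1880317 ≈ 0.097741

0.097741


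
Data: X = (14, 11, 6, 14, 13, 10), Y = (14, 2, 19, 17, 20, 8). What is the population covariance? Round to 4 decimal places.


Cov = (1/n)*sum((xi-xbar)(yi-ybar))
n = 6, xbar = 68/6 = 34/3 ≈ 11.333333, ybar = 80/6 = 40/3 ≈ 13.333333
sum((xi-xbar)(yi-ybar)) = 10/3 ≈ 3.333333
Cov = 3.333333 / 6 = 5/9 ≈ 0.555556

0.5556


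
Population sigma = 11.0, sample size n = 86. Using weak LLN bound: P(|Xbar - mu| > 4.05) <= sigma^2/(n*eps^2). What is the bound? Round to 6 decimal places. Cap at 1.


bound = min(1, sigma^2/(n*eps^2))
sigma^2 = 11.0^2 = 121
n*eps^2 = 86 * 4.05^2 = 86 * 16.4025 = 1410.615
sigma^2/(n*eps^2) = 121 / 1410.615 ≈ 0.08577819

0.085778


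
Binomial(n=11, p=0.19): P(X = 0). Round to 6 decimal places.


P = C(n,k) * p^k * (1-p)^(n-k)
C(11,0) = 1
p^k = 0.19^0 = 1
(1-p)^(n-k) = 0.81^11 ≈ 0.09847709
P = 1 * 1 * 0.09847709 ≈ 0.098477

0.098477
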